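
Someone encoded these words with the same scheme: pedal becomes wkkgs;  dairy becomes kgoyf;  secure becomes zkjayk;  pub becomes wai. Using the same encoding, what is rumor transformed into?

yatuy

The shift depends on letter class: consonant p→w is +7, but vowel e→k is +6. The rule splits by letter class: vowels +6, consonants +7.
For rumor: r(cons)+7=y, u(vowel)+6=a, m(cons)+7=t, o(vowel)+6=u, r(cons)+7=y.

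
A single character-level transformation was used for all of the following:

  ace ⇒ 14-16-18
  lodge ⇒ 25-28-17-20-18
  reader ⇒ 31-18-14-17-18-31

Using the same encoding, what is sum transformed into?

32-34-26

a is letter #1 and maps to 14: an offset of 13. The number is (letter's place in the alphabet, a=1) + 13.
For sum: s=19→32, u=21→34, m=13→26.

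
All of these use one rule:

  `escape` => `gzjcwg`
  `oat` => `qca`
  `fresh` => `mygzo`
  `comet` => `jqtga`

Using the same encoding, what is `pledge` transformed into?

wsgkng

The shift depends on letter class: consonant s→z is +7, but vowel e→g is +2. Two shifts are in play — +2 for a/e/i/o/u, +7 for every other letter.
For pledge: p(cons)+7=w, l(cons)+7=s, e(vowel)+2=g, d(cons)+7=k, g(cons)+7=n, e(vowel)+2=g.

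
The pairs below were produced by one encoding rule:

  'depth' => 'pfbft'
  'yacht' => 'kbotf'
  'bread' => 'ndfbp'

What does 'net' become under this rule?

The shift depends on letter class: consonant d→p is +12, but vowel e→f is +1. Vowels shift forward by 1 and consonants shift forward by 12.
Applying it to net: n(cons)+12=z, e(vowel)+1=f, t(cons)+12=f.

zff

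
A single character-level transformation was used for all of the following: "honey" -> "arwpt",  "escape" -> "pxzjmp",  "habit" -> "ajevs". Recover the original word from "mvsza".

pitch

Treating letters as 0–25, the rule is x ↦ 21x + 9 (mod 26).
Reversing it on mvsza: m(12)→5·(12−9)≡15=p; v(21)→5·(21−9)≡8=i; s(18)→5·(18−9)≡19=t; z(25)→5·(25−9)≡2=c; a(0)→5·(0−9)≡7=h (all mod 26).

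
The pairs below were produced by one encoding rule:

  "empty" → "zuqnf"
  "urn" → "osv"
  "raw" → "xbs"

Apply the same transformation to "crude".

fevsd

The output letters match the input read backwards, each shifted +1: empty reversed is ytpme. The word is reversed, then every letter is shifted forward by 1.
On crude: reverse → edurc; then shift: e+1=f, d+1=e, u+1=v, r+1=s, c+1=d.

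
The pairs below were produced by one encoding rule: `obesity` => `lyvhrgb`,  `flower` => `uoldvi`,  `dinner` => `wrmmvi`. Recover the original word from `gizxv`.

trace

Each pair mirrors across the alphabet (o↔l, b↔y, e↔v): positions sum to 25. This is the alphabet-reversal cipher (Atbash): a becomes z, b becomes y, etc.
Decoding gizxv: g↔t, i↔r, z↔a, x↔c, v↔e.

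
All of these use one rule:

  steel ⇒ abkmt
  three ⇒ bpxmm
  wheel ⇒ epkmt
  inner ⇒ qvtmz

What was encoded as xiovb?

The shifts repeat in a cycle of length 3: positions 0,1,… shift by +8, +8, +6, then the pattern repeats.
Reversing it on xiovb: x−8=p, i−8=a, o−6=i, v−8=n, b−8=t.

paint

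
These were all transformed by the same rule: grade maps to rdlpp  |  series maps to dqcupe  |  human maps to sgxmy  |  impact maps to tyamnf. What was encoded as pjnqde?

Shifts by position in grade: pos 0: g→r (+11), pos 1: r→d (+12), pos 2: a→l (+11), pos 3: d→p (+12) — repeating every 2. A repeating key of period 2 is used — shifts +11, +12 over and over.
Reversing it on pjnqde: p−11=e, j−12=x, n−11=c, q−12=e, d−11=s, e−12=s.

excess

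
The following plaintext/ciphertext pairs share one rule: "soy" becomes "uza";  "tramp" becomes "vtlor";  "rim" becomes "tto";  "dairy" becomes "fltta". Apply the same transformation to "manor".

The shift depends on letter class: consonant s→u is +2, but vowel o→z is +11. The rule splits by letter class: vowels +11, consonants +2.
Applying it to manor: m(cons)+2=o, a(vowel)+11=l, n(cons)+2=p, o(vowel)+11=z, r(cons)+2=t.

olpzt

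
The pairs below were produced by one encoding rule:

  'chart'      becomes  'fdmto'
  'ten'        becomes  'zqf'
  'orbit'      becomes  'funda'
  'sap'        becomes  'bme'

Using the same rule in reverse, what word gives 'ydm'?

arm

The output letters match the input read backwards, each shifted +12: chart reversed is trahc. Read the word backwards and shift each letter +12.
Reversing it on ydm: shift back: y−12=m, d−12=r, m−12=a → mra; then reverse → arm.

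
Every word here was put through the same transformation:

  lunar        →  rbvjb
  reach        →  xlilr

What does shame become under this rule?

yoivo

In lunar: l→r is +6, u→b is +7, n→v is +8, a→j is +9 — the shift increases by 1 each position. The shift increases by 1 at each position, starting from +6: 6, 7, 8, ….
For shame: s+6=y, h+7=o, a+8=i, m+9=v, e+10=o.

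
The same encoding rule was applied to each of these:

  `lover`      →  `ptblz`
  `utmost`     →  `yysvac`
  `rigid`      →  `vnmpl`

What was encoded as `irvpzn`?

empire

In lover: l→p is +4, o→t is +5, v→b is +6, e→l is +7 — the shift increases by 1 each position. Each letter shifts forward by (position + 4), i.e. 4, 5, 6, … — the shift grows by one for each successive letter.
Decoding irvpzn: i−4=e, r−5=m, v−6=p, p−7=i, z−8=r, n−9=e.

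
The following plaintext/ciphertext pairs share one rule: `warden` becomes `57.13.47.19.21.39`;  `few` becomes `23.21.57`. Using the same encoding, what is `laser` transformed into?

35.13.49.21.47

w(#23)→57 and a(#1)→13: differences scale by 2, so n = 2·pos + 11. With a=1..z=26, the number is 2·pos + 11.
On laser: l=12→35, a=1→13, s=19→49, e=5→21, r=18→47.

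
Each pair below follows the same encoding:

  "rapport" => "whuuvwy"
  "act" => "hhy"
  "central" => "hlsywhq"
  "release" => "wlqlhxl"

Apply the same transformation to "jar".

ohw

The shift depends on letter class: consonant r→w is +5, but vowel a→h is +7. Two shifts are in play — +7 for a/e/i/o/u, +5 for every other letter.
On jar: j(cons)+5=o, a(vowel)+7=h, r(cons)+5=w.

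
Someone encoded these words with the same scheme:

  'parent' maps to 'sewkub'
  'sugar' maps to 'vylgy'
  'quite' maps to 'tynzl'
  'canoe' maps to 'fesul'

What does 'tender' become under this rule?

wisjlz

In parent: p→s is +3, a→e is +4, r→w is +5, e→k is +6 — the shift increases by 1 each position. The shift increases by 1 at each position, starting from +3: 3, 4, 5, ….
Applying it to tender: t+3=w, e+4=i, n+5=s, d+6=j, e+7=l, r+8=z.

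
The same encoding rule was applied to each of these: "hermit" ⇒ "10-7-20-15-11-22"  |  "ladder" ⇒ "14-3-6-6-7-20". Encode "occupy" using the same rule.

h is letter #8 and maps to 10: an offset of 2. The number is (letter's place in the alphabet, a=1) + 2.
On occupy: o=15→17, c=3→5, c=3→5, u=21→23, p=16→18, y=25→27.

17-5-5-23-18-27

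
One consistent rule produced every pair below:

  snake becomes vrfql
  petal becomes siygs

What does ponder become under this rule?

sssjlz

In snake: s→v is +3, n→r is +4, a→f is +5, k→q is +6 — the shift increases by 1 each position. Each letter shifts forward by (position + 3), i.e. 3, 4, 5, … — the shift grows by one for each successive letter.
For ponder: p+3=s, o+4=s, n+5=s, d+6=j, e+7=l, r+8=z.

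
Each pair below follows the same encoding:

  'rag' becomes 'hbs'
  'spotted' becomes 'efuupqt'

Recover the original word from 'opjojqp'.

Two steps: reverse the string, then apply a Caesar shift of +1.
Undoing it on opjojqp: shift back: o−1=n, p−1=o, j−1=i, o−1=n, j−1=i, q−1=p, p−1=o → noinipo; then reverse → opinion.

opinion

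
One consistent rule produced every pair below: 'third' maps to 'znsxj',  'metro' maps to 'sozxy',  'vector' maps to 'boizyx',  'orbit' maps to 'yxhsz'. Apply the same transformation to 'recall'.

xoikrr

The shift depends on letter class: consonant t→z is +6, but vowel i→s is +10. The rule splits by letter class: vowels +10, consonants +6.
For recall: r(cons)+6=x, e(vowel)+10=o, c(cons)+6=i, a(vowel)+10=k, l(cons)+6=r, l(cons)+6=r.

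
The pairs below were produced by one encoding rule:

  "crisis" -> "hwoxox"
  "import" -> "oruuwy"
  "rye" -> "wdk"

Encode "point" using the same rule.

uuosy

The shift depends on letter class: consonant c→h is +5, but vowel i→o is +6. Two shifts are in play — +6 for a/e/i/o/u, +5 for every other letter.
On point: p(cons)+5=u, o(vowel)+6=u, i(vowel)+6=o, n(cons)+5=s, t(cons)+5=y.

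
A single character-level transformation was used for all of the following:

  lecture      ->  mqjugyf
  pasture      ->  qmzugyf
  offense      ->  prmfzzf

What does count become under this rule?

Shifts by position in lecture: pos 0: l→m (+1), pos 1: e→q (+12), pos 2: c→j (+7), pos 3: t→u (+1), pos 4: u→g (+12), pos 5: r→y (+7) — repeating every 3. The shifts repeat in a cycle of length 3: positions 0,1,… shift by +1, +12, +7, then the pattern repeats.
Applying it to count: c+1=d, o+12=a, u+7=b, n+1=o, t+12=f.

dabof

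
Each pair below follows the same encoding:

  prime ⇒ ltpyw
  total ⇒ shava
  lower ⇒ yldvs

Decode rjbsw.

pluck

The output letters match the input read backwards, each shifted +7: prime reversed is emirp. Two steps: reverse the string, then apply a Caesar shift of +7.
Undoing it on rjbsw: shift back: r−7=k, j−7=c, b−7=u, s−7=l, w−7=p → kculp; then reverse → pluck.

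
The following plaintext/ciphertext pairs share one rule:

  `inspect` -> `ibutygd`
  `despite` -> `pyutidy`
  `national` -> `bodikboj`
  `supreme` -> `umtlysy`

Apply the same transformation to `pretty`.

tlyddw

i(8)→i(8) and n(13)→b(1) fit y≡9x+14 (mod 26); the inverse of 9 mod 26 is 3. Each letter's alphabet position (a=0..z=25) is mapped through 9·x+14 mod 26 — an affine cipher.
Applying it to pretty: p(15)→9·15+14≡19=t; r(17)→9·17+14≡11=l; e(4)→9·4+14≡24=y; t(19)→9·19+14≡3=d; t(19)→9·19+14≡3=d; y(24)→9·24+14≡22=w (all mod 26).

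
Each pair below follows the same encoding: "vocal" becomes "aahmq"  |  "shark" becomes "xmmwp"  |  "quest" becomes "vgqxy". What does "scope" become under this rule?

Two shifts are in play — +12 for a/e/i/o/u, +5 for every other letter.
For scope: s(cons)+5=x, c(cons)+5=h, o(vowel)+12=a, p(cons)+5=u, e(vowel)+12=q.

xhauq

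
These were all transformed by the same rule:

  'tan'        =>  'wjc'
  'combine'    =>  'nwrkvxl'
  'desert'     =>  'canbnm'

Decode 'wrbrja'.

The output letters match the input read backwards, each shifted +9: tan reversed is nat. Read the word backwards and shift each letter +9.
Undoing it on wrbrja: shift back: w−9=n, r−9=i, b−9=s, r−9=i, j−9=a, a−9=r → nisiar; then reverse → raisin.

raisin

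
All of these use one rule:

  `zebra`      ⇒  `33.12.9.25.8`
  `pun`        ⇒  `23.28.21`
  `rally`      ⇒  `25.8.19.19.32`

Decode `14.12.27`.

get

The number is (letter's place in the alphabet, a=1) + 7.
Reversing it on 14.12.27: 14→(14−7)÷1=7=g, 12→(12−7)÷1=5=e, 27→(27−7)÷1=20=t.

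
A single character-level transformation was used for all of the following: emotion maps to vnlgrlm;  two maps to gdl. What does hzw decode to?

Each pair mirrors across the alphabet (e↔v, m↔n, o↔l): positions sum to 25. Each letter is replaced by its mirror in the alphabet: a↔z, b↔y, c↔x, and so on (the Atbash cipher).
Undoing it on hzw: h↔s, z↔a, w↔d.

sad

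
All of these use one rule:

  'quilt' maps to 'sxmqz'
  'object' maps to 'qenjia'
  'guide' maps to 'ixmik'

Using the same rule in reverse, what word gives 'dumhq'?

In quilt: q→s is +2, u→x is +3, i→m is +4, l→q is +5 — the shift increases by 1 each position. Letter i (0-indexed) is shifted by i+2, so successive shifts are 2, 3, 4, ….
Reversing it on dumhq: d−2=b, u−3=r, m−4=i, h−5=c, q−6=k.

brick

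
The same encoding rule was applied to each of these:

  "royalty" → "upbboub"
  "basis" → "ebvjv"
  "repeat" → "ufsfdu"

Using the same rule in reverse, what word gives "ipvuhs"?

Shifts by position in royalty: pos 0: r→u (+3), pos 1: o→p (+1), pos 2: y→b (+3), pos 3: a→b (+1) — repeating every 2. The shifts repeat in a cycle of length 2: positions 0,1,… shift by +3, +1, then the pattern repeats.
Reversing it on ipvuhs: i−3=f, p−1=o, v−3=s, u−1=t, h−3=e, s−1=r.

foster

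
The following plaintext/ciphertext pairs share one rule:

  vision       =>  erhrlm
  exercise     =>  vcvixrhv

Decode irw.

Each pair mirrors across the alphabet (v↔e, i↔r, s↔h): positions sum to 25. This is the alphabet-reversal cipher (Atbash): a becomes z, b becomes y, etc.
Decoding irw: i↔r, r↔i, w↔d.

rid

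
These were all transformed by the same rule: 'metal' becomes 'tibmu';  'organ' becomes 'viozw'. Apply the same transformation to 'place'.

mkitx

The output letters match the input read backwards, each shifted +8: metal reversed is latem. The word is reversed, then every letter is shifted forward by 8.
On place: reverse → ecalp; then shift: e+8=m, c+8=k, a+8=i, l+8=t, p+8=x.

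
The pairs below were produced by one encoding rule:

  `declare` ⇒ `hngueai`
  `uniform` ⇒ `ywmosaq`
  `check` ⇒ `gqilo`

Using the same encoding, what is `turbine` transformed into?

xdvkmwi

Shifts by position in declare: pos 0: d→h (+4), pos 1: e→n (+9), pos 2: c→g (+4), pos 3: l→u (+9) — repeating every 2. A repeating key of period 2 is used — shifts +4, +9 over and over.
On turbine: t+4=x, u+9=d, r+4=v, b+9=k, i+4=m, n+9=w, e+4=i.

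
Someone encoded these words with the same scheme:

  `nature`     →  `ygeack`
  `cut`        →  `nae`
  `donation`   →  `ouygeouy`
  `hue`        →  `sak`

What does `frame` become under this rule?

qcgxk

Two shifts are in play — +6 for a/e/i/o/u, +11 for every other letter.
Applying it to frame: f(cons)+11=q, r(cons)+11=c, a(vowel)+6=g, m(cons)+11=x, e(vowel)+6=k.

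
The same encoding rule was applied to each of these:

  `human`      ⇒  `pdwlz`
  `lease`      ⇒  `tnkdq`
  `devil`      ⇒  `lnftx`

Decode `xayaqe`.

In human: h→p is +8, u→d is +9, m→w is +10, a→l is +11 — the shift increases by 1 each position. Letter i (0-indexed) is shifted by i+8, so successive shifts are 8, 9, 10, ….
Reversing it on xayaqe: x−8=p, a−9=r, y−10=o, a−11=p, q−12=e, e−13=r.

proper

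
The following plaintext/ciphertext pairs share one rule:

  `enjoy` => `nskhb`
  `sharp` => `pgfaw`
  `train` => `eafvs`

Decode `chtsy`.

found

e(4)→n(13) and n(13)→s(18) fit y≡15x+5 (mod 26); the inverse of 15 mod 26 is 7. Treating letters as 0–25, the rule is x ↦ 15x + 5 (mod 26).
Decoding chtsy: c(2)→7·(2−5)≡5=f; h(7)→7·(7−5)≡14=o; t(19)→7·(19−5)≡20=u; s(18)→7·(18−5)≡13=n; y(24)→7·(24−5)≡3=d (all mod 26).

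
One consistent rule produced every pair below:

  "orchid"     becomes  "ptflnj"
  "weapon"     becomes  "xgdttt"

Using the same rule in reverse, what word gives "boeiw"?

amber

In orchid: o→p is +1, r→t is +2, c→f is +3, h→l is +4 — the shift increases by 1 each position. Letter i (0-indexed) is shifted by i+1, so successive shifts are 1, 2, 3, ….
Decoding boeiw: b−1=a, o−2=m, e−3=b, i−4=e, w−5=r.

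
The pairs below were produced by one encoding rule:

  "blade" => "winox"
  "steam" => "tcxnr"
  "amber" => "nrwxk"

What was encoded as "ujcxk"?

b(1)→w(22) and l(11)→i(8) fit y≡9x+13 (mod 26); the inverse of 9 mod 26 is 3. This is an affine cipher: with a=0,…,z=25, each position x becomes (9x+13) mod 26.
Reversing it on ujcxk: u(20)→3·(20−13)≡21=v; j(9)→3·(9−13)≡14=o; c(2)→3·(2−13)≡19=t; x(23)→3·(23−13)≡4=e; k(10)→3·(10−13)≡17=r (all mod 26).

voter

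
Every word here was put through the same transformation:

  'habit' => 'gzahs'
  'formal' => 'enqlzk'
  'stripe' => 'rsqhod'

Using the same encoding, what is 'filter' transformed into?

ehksdq

Each letter is shifted forward by 25 in the alphabet (a Caesar shift of +25).
For filter: f+25=e, i+25=h, l+25=k, t+25=s, e+25=d, r+25=q.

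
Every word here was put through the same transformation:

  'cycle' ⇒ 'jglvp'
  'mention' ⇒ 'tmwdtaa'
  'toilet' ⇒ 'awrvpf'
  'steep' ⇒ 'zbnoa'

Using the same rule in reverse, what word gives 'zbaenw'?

struck

In cycle: c→j is +7, y→g is +8, c→l is +9, l→v is +10 — the shift increases by 1 each position. Letter i (0-indexed) is shifted by i+7, so successive shifts are 7, 8, 9, ….
Decoding zbaenw: z−7=s, b−8=t, a−9=r, e−10=u, n−11=c, w−12=k.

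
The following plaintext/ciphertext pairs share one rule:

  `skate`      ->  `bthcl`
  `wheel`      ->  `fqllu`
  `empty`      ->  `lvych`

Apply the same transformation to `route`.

avbcl

Two shifts are in play — +7 for a/e/i/o/u, +9 for every other letter.
Applying it to route: r(cons)+9=a, o(vowel)+7=v, u(vowel)+7=b, t(cons)+9=c, e(vowel)+7=l.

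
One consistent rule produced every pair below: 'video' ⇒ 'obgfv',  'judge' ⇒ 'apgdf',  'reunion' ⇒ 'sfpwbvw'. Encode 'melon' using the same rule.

Treating letters as 0–25, the rule is x ↦ 25x + 9 (mod 26).
On melon: m(12)→25·12+9≡23=x; e(4)→25·4+9≡5=f; l(11)→25·11+9≡24=y; o(14)→25·14+9≡21=v; n(13)→25·13+9≡22=w (all mod 26).

xfyvw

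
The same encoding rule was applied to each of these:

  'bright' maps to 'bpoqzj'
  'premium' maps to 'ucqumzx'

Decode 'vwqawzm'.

The output letters match the input read backwards, each shifted +8: bright reversed is thgirb. The word is reversed, then every letter is shifted forward by 8.
Decoding vwqawzm: shift back: v−8=n, w−8=o, q−8=i, a−8=s, w−8=o, z−8=r, m−8=e → noisore; then reverse → erosion.

erosion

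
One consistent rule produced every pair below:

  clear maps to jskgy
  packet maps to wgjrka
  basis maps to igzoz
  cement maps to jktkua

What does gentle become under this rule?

nkuask

Vowels shift forward by 6 and consonants shift forward by 7.
For gentle: g(cons)+7=n, e(vowel)+6=k, n(cons)+7=u, t(cons)+7=a, l(cons)+7=s, e(vowel)+6=k.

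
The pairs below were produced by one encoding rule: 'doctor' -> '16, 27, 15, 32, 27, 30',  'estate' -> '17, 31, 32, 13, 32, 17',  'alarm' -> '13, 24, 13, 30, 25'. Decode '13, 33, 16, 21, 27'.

d is letter #4 and maps to 16: an offset of 12. Letters become their 1-based position plus 12 (so a→13, b→14, …).
Undoing it on 13, 33, 16, 21, 27: 13→(13−12)÷1=1=a, 33→(33−12)÷1=21=u, 16→(16−12)÷1=4=d, 21→(21−12)÷1=9=i, 27→(27−12)÷1=15=o.

audio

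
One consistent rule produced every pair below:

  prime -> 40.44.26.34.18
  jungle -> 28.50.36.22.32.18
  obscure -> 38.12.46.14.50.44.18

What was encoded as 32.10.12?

p(#16)→40 and r(#18)→44: differences scale by 2, so n = 2·pos + 8. The formula is n = 2×(alphabet index, a=1) + 8.
Undoing it on 32.10.12: 32→(32−8)÷2=12=l, 10→(10−8)÷2=1=a, 12→(12−8)÷2=2=b.

lab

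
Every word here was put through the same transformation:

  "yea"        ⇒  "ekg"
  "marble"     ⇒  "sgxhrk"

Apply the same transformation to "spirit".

yvoxoz

Compare letters: y→e is +6, e→k is +6, a→g is +6 — a constant shift. This is a Caesar cipher with shift 6.
On spirit: s+6=y, p+6=v, i+6=o, r+6=x, i+6=o, t+6=z.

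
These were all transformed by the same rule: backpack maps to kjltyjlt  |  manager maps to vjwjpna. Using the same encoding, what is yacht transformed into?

hjlqc

Compare letters: b→k is +9, a→j is +9, c→l is +9 — a constant shift. Each letter is shifted forward by 9 in the alphabet (a Caesar shift of +9).
On yacht: y+9=h, a+9=j, c+9=l, h+9=q, t+9=c.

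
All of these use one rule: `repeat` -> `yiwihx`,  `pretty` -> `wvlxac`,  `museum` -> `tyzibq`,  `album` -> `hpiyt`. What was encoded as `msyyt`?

It's a Vigenère-style cipher with numeric key [7,4]: position i shifts by key[i mod 2].
Reversing it on msyyt: m−7=f, s−4=o, y−7=r, y−4=u, t−7=m.

forum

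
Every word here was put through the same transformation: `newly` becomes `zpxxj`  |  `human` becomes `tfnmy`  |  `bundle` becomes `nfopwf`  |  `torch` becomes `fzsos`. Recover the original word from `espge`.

shout

Shifts by position in newly: pos 0: n→z (+12), pos 1: e→p (+11), pos 2: w→x (+1), pos 3: l→x (+12), pos 4: y→j (+11) — repeating every 3. It's a Vigenère-style cipher with numeric key [12,11,1]: position i shifts by key[i mod 3].
Undoing it on espge: e−12=s, s−11=h, p−1=o, g−12=u, e−11=t.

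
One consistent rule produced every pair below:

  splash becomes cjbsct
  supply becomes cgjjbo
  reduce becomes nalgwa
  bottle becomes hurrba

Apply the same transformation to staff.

crspp

This is an affine cipher: with a=0,…,z=25, each position x becomes (15x+18) mod 26.
For staff: s(18)→15·18+18≡2=c; t(19)→15·19+18≡17=r; a(0)→15·0+18≡18=s; f(5)→15·5+18≡15=p; f(5)→15·5+18≡15=p (all mod 26).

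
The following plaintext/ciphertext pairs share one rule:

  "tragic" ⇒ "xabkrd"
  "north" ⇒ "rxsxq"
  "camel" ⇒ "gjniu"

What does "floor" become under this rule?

Shifts by position in tragic: pos 0: t→x (+4), pos 1: r→a (+9), pos 2: a→b (+1), pos 3: g→k (+4), pos 4: i→r (+9), pos 5: c→d (+1) — repeating every 3. The shifts repeat in a cycle of length 3: positions 0,1,… shift by +4, +9, +1, then the pattern repeats.
On floor: f+4=j, l+9=u, o+1=p, o+4=s, r+9=a.

jupsa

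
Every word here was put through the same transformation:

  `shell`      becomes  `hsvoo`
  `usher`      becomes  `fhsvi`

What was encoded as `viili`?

Letters are reflected about the middle of the alphabet (position → 25−position): Atbash.
Undoing it on viili: v↔e, i↔r, i↔r, l↔o, i↔r.

error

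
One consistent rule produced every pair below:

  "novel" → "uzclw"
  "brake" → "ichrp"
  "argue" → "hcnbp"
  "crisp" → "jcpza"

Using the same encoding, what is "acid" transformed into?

hnpk

Shifts by position in novel: pos 0: n→u (+7), pos 1: o→z (+11), pos 2: v→c (+7), pos 3: e→l (+7), pos 4: l→w (+11) — repeating every 3. It's a Vigenère-style cipher with numeric key [7,11,7]: position i shifts by key[i mod 3].
On acid: a+7=h, c+11=n, i+7=p, d+7=k.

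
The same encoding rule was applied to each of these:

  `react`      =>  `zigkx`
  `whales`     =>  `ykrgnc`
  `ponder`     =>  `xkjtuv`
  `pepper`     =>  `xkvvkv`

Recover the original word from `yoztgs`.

mantis

Read the word backwards and shift each letter +6.
Decoding yoztgs: shift back: y−6=s, o−6=i, z−6=t, t−6=n, g−6=a, s−6=m → sitnam; then reverse → mantis.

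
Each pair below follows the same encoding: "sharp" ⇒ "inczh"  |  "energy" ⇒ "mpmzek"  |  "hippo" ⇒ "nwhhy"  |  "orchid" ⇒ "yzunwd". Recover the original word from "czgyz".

s(18)→i(8) and h(7)→n(13) fit y≡9x+2 (mod 26); the inverse of 9 mod 26 is 3. Each letter's alphabet position (a=0..z=25) is mapped through 9·x+2 mod 26 — an affine cipher.
Reversing it on czgyz: c(2)→3·(2−2)≡0=a; z(25)→3·(25−2)≡17=r; g(6)→3·(6−2)≡12=m; y(24)→3·(24−2)≡14=o; z(25)→3·(25−2)≡17=r (all mod 26).

armor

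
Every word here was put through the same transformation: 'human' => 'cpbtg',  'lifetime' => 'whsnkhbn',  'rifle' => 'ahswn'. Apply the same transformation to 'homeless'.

clbnwnff

This is an affine cipher: with a=0,…,z=25, each position x becomes (5x+19) mod 26.
Applying it to homeless: h(7)→5·7+19≡2=c; o(14)→5·14+19≡11=l; m(12)→5·12+19≡1=b; e(4)→5·4+19≡13=n; l(11)→5·11+19≡22=w; e(4)→5·4+19≡13=n; s(18)→5·18+19≡5=f; s(18)→5·18+19≡5=f (all mod 26).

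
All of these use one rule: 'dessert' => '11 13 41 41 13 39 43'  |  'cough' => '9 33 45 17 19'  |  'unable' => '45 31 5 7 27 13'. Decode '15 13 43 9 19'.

fetch

d(#4)→11 and e(#5)→13: differences scale by 2, so n = 2·pos + 3. The formula is n = 2×(alphabet index, a=1) + 3.
Decoding 15 13 43 9 19: 15→(15−3)÷2=6=f, 13→(13−3)÷2=5=e, 43→(43−3)÷2=20=t, 9→(9−3)÷2=3=c, 19→(19−3)÷2=8=h.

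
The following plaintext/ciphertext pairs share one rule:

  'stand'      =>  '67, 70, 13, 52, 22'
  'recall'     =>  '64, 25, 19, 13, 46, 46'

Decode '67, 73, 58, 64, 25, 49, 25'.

supreme

s(#19)→67 and t(#20)→70: differences scale by 3, so n = 3·pos + 10. With a=1..z=26, the number is 3·pos + 10.
Undoing it on 67, 73, 58, 64, 25, 49, 25: 67→(67−10)÷3=19=s, 73→(73−10)÷3=21=u, 58→(58−10)÷3=16=p, 64→(64−10)÷3=18=r, 25→(25−10)÷3=5=e, 49→(49−10)÷3=13=m, 25→(25−10)÷3=5=e.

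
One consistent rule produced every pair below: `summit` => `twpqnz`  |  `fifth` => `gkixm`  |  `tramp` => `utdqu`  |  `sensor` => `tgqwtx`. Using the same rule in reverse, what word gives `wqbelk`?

In summit: s→t is +1, u→w is +2, m→p is +3, m→q is +4 — the shift increases by 1 each position. The shift increases by 1 at each position, starting from +1: 1, 2, 3, ….
Reversing it on wqbelk: w−1=v, q−2=o, b−3=y, e−4=a, l−5=g, k−6=e.

voyage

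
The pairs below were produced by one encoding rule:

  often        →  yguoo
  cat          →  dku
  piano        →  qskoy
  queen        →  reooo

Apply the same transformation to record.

sodyse

The rule splits by letter class: vowels +10, consonants +1.
Applying it to record: r(cons)+1=s, e(vowel)+10=o, c(cons)+1=d, o(vowel)+10=y, r(cons)+1=s, d(cons)+1=e.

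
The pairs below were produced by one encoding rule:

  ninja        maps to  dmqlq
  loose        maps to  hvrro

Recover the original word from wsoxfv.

sculpt

The output letters match the input read backwards, each shifted +3: ninja reversed is ajnin. The word is reversed, then every letter is shifted forward by 3.
Decoding wsoxfv: shift back: w−3=t, s−3=p, o−3=l, x−3=u, f−3=c, v−3=s → tplucs; then reverse → sculpt.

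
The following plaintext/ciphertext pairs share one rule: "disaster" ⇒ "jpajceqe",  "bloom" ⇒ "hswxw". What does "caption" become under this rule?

ihxcszz

In disaster: d→j is +6, i→p is +7, s→a is +8, a→j is +9 — the shift increases by 1 each position. Letter i (0-indexed) is shifted by i+6, so successive shifts are 6, 7, 8, ….
On caption: c+6=i, a+7=h, p+8=x, t+9=c, i+10=s, o+11=z, n+12=z.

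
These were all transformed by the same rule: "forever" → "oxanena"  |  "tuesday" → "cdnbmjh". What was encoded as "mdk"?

dub

Each letter is shifted forward by 9 in the alphabet (a Caesar shift of +9).
Reversing it on mdk: m−9=d, d−9=u, k−9=b.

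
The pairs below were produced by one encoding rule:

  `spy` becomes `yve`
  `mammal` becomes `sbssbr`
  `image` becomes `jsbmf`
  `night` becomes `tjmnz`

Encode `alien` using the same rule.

brjft

Two shifts are in play — +1 for a/e/i/o/u, +6 for every other letter.
Applying it to alien: a(vowel)+1=b, l(cons)+6=r, i(vowel)+1=j, e(vowel)+1=f, n(cons)+6=t.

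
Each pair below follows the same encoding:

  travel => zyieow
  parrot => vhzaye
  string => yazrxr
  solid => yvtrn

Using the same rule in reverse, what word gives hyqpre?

bright

The shift increases by 1 at each position, starting from +6: 6, 7, 8, ….
Decoding hyqpre: h−6=b, y−7=r, q−8=i, p−9=g, r−10=h, e−11=t.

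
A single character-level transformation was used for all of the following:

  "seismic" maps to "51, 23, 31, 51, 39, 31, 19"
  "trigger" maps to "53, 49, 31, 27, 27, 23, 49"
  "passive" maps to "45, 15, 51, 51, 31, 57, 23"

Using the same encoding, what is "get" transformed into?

The formula is n = 2×(alphabet index, a=1) + 13.
Applying it to get: g=7→27, e=5→23, t=20→53.

27, 23, 53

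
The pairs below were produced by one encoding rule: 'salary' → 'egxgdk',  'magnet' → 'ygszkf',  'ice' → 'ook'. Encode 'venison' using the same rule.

hkzoeuz

The shift depends on letter class: consonant s→e is +12, but vowel a→g is +6. Vowels shift forward by 6 and consonants shift forward by 12.
For venison: v(cons)+12=h, e(vowel)+6=k, n(cons)+12=z, i(vowel)+6=o, s(cons)+12=e, o(vowel)+6=u, n(cons)+12=z.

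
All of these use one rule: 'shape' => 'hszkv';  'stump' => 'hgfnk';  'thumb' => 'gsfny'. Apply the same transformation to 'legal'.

ovtzo

Each pair mirrors across the alphabet (s↔h, h↔s, a↔z): positions sum to 25. This is the alphabet-reversal cipher (Atbash): a becomes z, b becomes y, etc.
Applying it to legal: l↔o, e↔v, g↔t, a↔z, l↔o.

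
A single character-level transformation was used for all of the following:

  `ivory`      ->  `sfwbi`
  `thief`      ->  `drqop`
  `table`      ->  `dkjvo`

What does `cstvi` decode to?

Shifts by position in ivory: pos 0: i→s (+10), pos 1: v→f (+10), pos 2: o→w (+8), pos 3: r→b (+10), pos 4: y→i (+10) — repeating every 3. The shifts repeat in a cycle of length 3: positions 0,1,… shift by +10, +10, +8, then the pattern repeats.
Reversing it on cstvi: c−10=s, s−10=i, t−8=l, v−10=l, i−10=y.

silly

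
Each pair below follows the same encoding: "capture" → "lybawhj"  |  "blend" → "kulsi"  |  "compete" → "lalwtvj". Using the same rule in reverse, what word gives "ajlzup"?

The output letters match the input read backwards, each shifted +7: capture reversed is erutpac. Read the word backwards and shift each letter +7.
Undoing it on ajlzup: shift back: a−7=t, j−7=c, l−7=e, z−7=s, u−7=n, p−7=i → tcesni; then reverse → insect.

insect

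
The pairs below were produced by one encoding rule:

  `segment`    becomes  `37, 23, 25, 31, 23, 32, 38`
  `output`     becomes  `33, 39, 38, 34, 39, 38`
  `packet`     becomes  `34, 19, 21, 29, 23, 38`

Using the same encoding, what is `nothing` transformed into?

32, 33, 38, 26, 27, 32, 25

s is letter #19 and maps to 37: an offset of 18. The number is (letter's place in the alphabet, a=1) + 18.
Applying it to nothing: n=14→32, o=15→33, t=20→38, h=8→26, i=9→27, n=14→32, g=7→25.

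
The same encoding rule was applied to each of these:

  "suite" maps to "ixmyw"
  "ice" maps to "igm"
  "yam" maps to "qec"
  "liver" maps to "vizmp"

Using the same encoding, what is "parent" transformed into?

The output letters match the input read backwards, each shifted +4: suite reversed is etius. Two steps: reverse the string, then apply a Caesar shift of +4.
On parent: reverse → tnerap; then shift: t+4=x, n+4=r, e+4=i, r+4=v, a+4=e, p+4=t.

xrivet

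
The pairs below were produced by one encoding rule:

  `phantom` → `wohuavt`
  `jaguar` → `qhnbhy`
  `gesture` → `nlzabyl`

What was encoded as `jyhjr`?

It's a constant shift of +7 (ROT7).
Decoding jyhjr: j−7=c, y−7=r, h−7=a, j−7=c, r−7=k.

crack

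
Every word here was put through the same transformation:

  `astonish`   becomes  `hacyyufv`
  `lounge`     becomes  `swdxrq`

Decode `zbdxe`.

Letter i (0-indexed) is shifted by i+7, so successive shifts are 7, 8, 9, ….
Decoding zbdxe: z−7=s, b−8=t, d−9=u, x−10=n, e−11=t.

stunt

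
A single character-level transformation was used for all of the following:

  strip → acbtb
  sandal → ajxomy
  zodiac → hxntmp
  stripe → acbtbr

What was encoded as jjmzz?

In strip: s→a is +8, t→c is +9, r→b is +10, i→t is +11 — the shift increases by 1 each position. Letter i (0-indexed) is shifted by i+8, so successive shifts are 8, 9, 10, ….
Reversing it on jjmzz: j−8=b, j−9=a, m−10=c, z−11=o, z−12=n.

bacon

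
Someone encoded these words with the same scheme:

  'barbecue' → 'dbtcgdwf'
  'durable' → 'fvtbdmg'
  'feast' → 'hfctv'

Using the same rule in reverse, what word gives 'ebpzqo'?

A repeating key of period 2 is used — shifts +2, +1 over and over.
Reversing it on ebpzqo: e−2=c, b−1=a, p−2=n, z−1=y, q−2=o, o−1=n.

canyon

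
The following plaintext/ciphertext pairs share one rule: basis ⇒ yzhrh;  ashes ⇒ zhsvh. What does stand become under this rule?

hgzmw

Each pair mirrors across the alphabet (b↔y, a↔z, s↔h): positions sum to 25. Letters are reflected about the middle of the alphabet (position → 25−position): Atbash.
For stand: s↔h, t↔g, a↔z, n↔m, d↔w.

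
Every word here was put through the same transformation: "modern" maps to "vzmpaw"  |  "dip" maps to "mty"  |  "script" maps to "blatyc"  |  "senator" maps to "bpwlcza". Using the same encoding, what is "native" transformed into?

Two shifts are in play — +11 for a/e/i/o/u, +9 for every other letter.
Applying it to native: n(cons)+9=w, a(vowel)+11=l, t(cons)+9=c, i(vowel)+11=t, v(cons)+9=e, e(vowel)+11=p.

wlctep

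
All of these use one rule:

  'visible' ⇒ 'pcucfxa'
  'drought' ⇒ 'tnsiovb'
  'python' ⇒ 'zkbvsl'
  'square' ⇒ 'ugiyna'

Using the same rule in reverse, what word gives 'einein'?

v(21)→p(15) and i(8)→c(2) fit y≡7x+24 (mod 26); the inverse of 7 mod 26 is 15. Each letter's alphabet position (a=0..z=25) is mapped through 7·x+24 mod 26 — an affine cipher.
Undoing it on einein: e(4)→15·(4−24)≡12=m; i(8)→15·(8−24)≡20=u; n(13)→15·(13−24)≡17=r; e(4)→15·(4−24)≡12=m; i(8)→15·(8−24)≡20=u; n(13)→15·(13−24)≡17=r (all mod 26).

murmur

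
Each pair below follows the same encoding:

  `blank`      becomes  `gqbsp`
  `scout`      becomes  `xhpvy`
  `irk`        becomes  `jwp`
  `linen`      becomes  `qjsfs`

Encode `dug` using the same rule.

The rule splits by letter class: vowels +1, consonants +5.
Applying it to dug: d(cons)+5=i, u(vowel)+1=v, g(cons)+5=l.

ivl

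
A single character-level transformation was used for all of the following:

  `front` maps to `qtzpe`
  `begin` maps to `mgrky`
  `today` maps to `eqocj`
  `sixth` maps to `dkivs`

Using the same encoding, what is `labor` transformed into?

wcmqc

Shifts by position in front: pos 0: f→q (+11), pos 1: r→t (+2), pos 2: o→z (+11), pos 3: n→p (+2) — repeating every 2. A repeating key of period 2 is used — shifts +11, +2 over and over.
For labor: l+11=w, a+2=c, b+11=m, o+2=q, r+11=c.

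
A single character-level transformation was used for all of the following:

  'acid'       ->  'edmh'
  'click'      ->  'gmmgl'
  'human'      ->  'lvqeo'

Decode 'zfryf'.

venue

Shifts by position in acid: pos 0: a→e (+4), pos 1: c→d (+1), pos 2: i→m (+4), pos 3: d→h (+4) — repeating every 3. A repeating key of period 3 is used — shifts +4, +1, +4 over and over.
Decoding zfryf: z−4=v, f−1=e, r−4=n, y−4=u, f−1=e.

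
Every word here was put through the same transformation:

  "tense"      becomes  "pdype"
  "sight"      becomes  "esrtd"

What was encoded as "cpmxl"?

amber

The output letters match the input read backwards, each shifted +11: tense reversed is esnet. The word is reversed, then every letter is shifted forward by 11.
Decoding cpmxl: shift back: c−11=r, p−11=e, m−11=b, x−11=m, l−11=a → rebma; then reverse → amber.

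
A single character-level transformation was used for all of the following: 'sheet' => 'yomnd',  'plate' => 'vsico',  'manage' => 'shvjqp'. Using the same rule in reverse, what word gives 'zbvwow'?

tunnel

In sheet: s→y is +6, h→o is +7, e→m is +8, e→n is +9 — the shift increases by 1 each position. Letter i (0-indexed) is shifted by i+6, so successive shifts are 6, 7, 8, ….
Undoing it on zbvwow: z−6=t, b−7=u, v−8=n, w−9=n, o−10=e, w−11=l.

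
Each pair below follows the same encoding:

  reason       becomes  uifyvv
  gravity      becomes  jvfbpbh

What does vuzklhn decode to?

In reason: r→u is +3, e→i is +4, a→f is +5, s→y is +6 — the shift increases by 1 each position. Each letter shifts forward by (position + 3), i.e. 3, 4, 5, … — the shift grows by one for each successive letter.
Reversing it on vuzklhn: v−3=s, u−4=q, z−5=u, k−6=e, l−7=e, h−8=z, n−9=e.

squeeze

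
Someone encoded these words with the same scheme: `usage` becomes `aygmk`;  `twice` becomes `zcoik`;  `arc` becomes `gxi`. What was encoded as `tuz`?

This is a Caesar cipher with shift 6.
Reversing it on tuz: t−6=n, u−6=o, z−6=t.

not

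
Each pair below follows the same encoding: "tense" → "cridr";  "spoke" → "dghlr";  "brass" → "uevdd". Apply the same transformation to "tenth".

crico

t(19)→c(2) and e(4)→r(17) fit y≡25x+21 (mod 26); the inverse of 25 mod 26 is 25. Each letter's alphabet position (a=0..z=25) is mapped through 25·x+21 mod 26 — an affine cipher.
For tenth: t(19)→25·19+21≡2=c; e(4)→25·4+21≡17=r; n(13)→25·13+21≡8=i; t(19)→25·19+21≡2=c; h(7)→25·7+21≡14=o (all mod 26).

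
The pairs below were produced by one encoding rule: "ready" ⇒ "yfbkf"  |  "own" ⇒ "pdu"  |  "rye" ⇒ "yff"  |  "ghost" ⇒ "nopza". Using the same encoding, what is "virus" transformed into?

The shift depends on letter class: consonant r→y is +7, but vowel e→f is +1. Two shifts are in play — +1 for a/e/i/o/u, +7 for every other letter.
For virus: v(cons)+7=c, i(vowel)+1=j, r(cons)+7=y, u(vowel)+1=v, s(cons)+7=z.

cjyvz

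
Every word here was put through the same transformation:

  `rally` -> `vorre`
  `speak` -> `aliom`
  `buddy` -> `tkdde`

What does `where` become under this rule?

uxivi

r(17)→v(21) and a(0)→o(14) fit y≡5x+14 (mod 26); the inverse of 5 mod 26 is 21. Treating letters as 0–25, the rule is x ↦ 5x + 14 (mod 26).
For where: w(22)→5·22+14≡20=u; h(7)→5·7+14≡23=x; e(4)→5·4+14≡8=i; r(17)→5·17+14≡21=v; e(4)→5·4+14≡8=i (all mod 26).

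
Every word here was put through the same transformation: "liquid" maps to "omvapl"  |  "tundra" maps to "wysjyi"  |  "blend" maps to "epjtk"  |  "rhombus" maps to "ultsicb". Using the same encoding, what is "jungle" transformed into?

mysmsm

In liquid: l→o is +3, i→m is +4, q→v is +5, u→a is +6 — the shift increases by 1 each position. The shift increases by 1 at each position, starting from +3: 3, 4, 5, ….
Applying it to jungle: j+3=m, u+4=y, n+5=s, g+6=m, l+7=s, e+8=m.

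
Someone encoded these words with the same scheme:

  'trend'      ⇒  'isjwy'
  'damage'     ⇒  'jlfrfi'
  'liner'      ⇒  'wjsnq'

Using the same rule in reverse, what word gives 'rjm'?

hem

The output letters match the input read backwards, each shifted +5: trend reversed is dnert. The word is reversed, then every letter is shifted forward by 5.
Reversing it on rjm: shift back: r−5=m, j−5=e, m−5=h → meh; then reverse → hem.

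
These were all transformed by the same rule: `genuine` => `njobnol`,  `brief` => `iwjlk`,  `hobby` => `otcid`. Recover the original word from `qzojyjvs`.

The shifts repeat in a cycle of length 3: positions 0,1,… shift by +7, +5, +1, then the pattern repeats.
Decoding qzojyjvs: q−7=j, z−5=u, o−1=n, j−7=c, y−5=t, j−1=i, v−7=o, s−5=n.

junction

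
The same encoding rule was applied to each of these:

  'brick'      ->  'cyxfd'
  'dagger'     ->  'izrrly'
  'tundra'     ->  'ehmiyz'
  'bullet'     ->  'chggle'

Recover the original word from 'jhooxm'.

muffin

b(1)→c(2) and r(17)→y(24) fit y≡3x+25 (mod 26); the inverse of 3 mod 26 is 9. Treating letters as 0–25, the rule is x ↦ 3x + 25 (mod 26).
Undoing it on jhooxm: j(9)→9·(9−25)≡12=m; h(7)→9·(7−25)≡20=u; o(14)→9·(14−25)≡5=f; o(14)→9·(14−25)≡5=f; x(23)→9·(23−25)≡8=i; m(12)→9·(12−25)≡13=n (all mod 26).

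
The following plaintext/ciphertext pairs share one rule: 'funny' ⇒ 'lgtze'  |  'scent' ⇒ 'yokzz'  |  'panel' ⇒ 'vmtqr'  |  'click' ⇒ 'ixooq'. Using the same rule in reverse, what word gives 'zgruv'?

tulip

A repeating key of period 2 is used — shifts +6, +12 over and over.
Reversing it on zgruv: z−6=t, g−12=u, r−6=l, u−12=i, v−6=p.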